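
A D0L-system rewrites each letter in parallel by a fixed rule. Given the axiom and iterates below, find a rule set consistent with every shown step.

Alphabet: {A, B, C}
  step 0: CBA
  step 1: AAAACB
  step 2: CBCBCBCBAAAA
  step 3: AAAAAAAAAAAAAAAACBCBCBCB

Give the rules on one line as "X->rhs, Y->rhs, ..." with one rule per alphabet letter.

A->CB, B->AA, C->AA

  step 2 ⇒ step 3: CBCBCBCBAAAA ⇒ AA·AA·AA·AA·AA·AA·AA·AA·CB·CB·CB·CB
    A ↦ CB
    B ↦ AA
    C ↦ AA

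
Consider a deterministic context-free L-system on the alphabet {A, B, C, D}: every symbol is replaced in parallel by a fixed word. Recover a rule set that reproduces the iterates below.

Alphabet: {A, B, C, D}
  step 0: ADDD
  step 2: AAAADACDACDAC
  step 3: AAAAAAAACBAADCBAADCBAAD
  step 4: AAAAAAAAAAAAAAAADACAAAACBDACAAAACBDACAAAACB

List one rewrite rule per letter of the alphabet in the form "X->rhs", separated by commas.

  step 3 ⇒ step 4: AAAAAAAACBAADCBAADCBAAD ⇒ AA·AA·AA·AA·AA·AA·AA·AA·D·AC·AA·AA·CB·D·AC·AA·AA·CB·D·AC·AA·AA·CB
    A ↦ AA
    B ↦ AC
    C ↦ D
    D ↦ CB

A->AA, B->AC, C->D, D->CB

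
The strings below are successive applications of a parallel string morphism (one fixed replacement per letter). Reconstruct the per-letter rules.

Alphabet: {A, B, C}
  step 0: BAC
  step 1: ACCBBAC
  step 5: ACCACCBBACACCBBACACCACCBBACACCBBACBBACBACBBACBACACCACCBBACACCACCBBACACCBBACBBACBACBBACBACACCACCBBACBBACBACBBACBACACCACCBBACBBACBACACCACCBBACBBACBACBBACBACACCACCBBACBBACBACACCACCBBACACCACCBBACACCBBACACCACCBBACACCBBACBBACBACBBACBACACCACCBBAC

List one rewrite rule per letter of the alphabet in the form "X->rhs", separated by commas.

  step 0 ⇒ step 1: BAC ⇒ ACC·B·BAC
    A ↦ B
    B ↦ ACC
    C ↦ BAC

A->B, B->ACC, C->BAC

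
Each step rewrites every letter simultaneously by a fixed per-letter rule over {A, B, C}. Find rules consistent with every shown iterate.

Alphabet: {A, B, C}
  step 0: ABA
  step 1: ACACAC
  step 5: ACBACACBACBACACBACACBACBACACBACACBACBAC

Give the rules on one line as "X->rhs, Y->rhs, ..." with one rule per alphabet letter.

  step 0 ⇒ step 1: ABA ⇒ AC·AC·AC
    A ↦ AC
    B ↦ AC
    C ↦ B  (constrained at step 1)

A->AC, B->AC, C->B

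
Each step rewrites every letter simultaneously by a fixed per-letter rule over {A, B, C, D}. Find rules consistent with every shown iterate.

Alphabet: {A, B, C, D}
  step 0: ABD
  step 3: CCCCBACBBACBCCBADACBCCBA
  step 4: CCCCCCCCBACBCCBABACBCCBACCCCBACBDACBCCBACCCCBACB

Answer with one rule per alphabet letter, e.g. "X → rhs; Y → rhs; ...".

A->CB, B->BA, C->CC, D->DA

  step 3 ⇒ step 4: CCCCBACBBACBCCBADACBCCBA ⇒ CC·CC·CC·CC·BA·CB·CC·BA·BA·CB·CC·BA·CC·CC·BA·CB·DA·CB·CC·BA·CC·CC·BA·CB
    A ↦ CB
    B ↦ BA
    C ↦ CC
    D ↦ DA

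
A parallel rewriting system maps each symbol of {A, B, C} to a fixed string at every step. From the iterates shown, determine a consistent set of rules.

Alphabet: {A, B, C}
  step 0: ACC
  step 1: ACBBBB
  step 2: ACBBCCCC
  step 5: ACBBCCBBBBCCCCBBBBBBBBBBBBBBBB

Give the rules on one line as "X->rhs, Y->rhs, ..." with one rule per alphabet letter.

  step 1 ⇒ step 2: ACBBBB ⇒ AC·BB·C·C·C·C
    A ↦ AC
    B ↦ C
    C ↦ BB

A->AC, B->C, C->BB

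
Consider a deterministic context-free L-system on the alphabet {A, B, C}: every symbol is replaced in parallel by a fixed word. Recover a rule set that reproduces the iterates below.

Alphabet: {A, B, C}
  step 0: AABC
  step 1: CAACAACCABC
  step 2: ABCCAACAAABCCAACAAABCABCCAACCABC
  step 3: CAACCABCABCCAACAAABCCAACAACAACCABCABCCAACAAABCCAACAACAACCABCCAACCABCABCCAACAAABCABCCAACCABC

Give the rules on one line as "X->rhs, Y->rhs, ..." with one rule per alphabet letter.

  step 2 ⇒ step 3: ABCCAACAAABCCAACAAABCABCCAACCABC ⇒ CAA·CC·ABC·ABC·CAA·CAA·ABC·CAA·CAA·CAA·CC·ABC·ABC·CAA·CAA·ABC·CAA·CAA·CAA·CC·ABC·CAA·CC·ABC·ABC·CAA·CAA·ABC·ABC·CAA·CC·ABC
    A ↦ CAA
    B ↦ CC
    C ↦ ABC

A->CAA, B->CC, C->ABC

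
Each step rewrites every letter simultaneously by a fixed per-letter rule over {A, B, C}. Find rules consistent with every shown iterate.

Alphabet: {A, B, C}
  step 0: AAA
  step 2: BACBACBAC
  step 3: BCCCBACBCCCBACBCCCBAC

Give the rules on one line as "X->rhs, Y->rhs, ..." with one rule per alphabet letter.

A->C, B->BCC, C->BAC

  step 2 ⇒ step 3: BACBACBAC ⇒ BCC·C·BAC·BCC·C·BAC·BCC·C·BAC
    A ↦ C
    B ↦ BCC
    C ↦ BAC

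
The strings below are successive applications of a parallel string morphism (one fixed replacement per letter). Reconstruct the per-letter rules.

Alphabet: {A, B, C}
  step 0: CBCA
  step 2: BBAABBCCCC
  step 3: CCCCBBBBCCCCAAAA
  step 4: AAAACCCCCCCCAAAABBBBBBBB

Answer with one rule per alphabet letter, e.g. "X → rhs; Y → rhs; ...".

A->BB, B->CC, C->A

  step 3 ⇒ step 4: CCCCBBBBCCCCAAAA ⇒ A·A·A·A·CC·CC·CC·CC·A·A·A·A·BB·BB·BB·BB
    A ↦ BB
    B ↦ CC
    C ↦ A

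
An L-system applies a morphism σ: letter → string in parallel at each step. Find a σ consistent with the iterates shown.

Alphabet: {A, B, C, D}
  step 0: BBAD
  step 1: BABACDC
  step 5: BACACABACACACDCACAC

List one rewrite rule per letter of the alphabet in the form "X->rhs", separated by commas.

A->C, B->BA, C->A, D->DC

  step 0 ⇒ step 1: BBAD ⇒ BA·BA·C·DC
    A ↦ C
    B ↦ BA
    D ↦ DC
    C ↦ A  (constrained at step 1)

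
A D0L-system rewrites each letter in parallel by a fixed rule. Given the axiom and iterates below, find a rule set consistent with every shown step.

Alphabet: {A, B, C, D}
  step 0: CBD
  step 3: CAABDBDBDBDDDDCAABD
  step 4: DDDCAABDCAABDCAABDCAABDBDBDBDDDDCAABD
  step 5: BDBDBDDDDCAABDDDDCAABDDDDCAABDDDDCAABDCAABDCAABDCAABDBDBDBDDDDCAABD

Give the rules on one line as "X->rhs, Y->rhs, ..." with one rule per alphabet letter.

  step 4 ⇒ step 5: DDDCAABDCAABDCAABDCAABDBDBDBDDDDCAABD ⇒ BD·BD·BD·D·D·D·CAA·BD·D·D·D·CAA·BD·D·D·D·CAA·BD·D·D·D·CAA·BD·CAA·BD·CAA·BD·CAA·BD·BD·BD·BD·D·D·D·CAA·BD
    A ↦ D
    B ↦ CAA
    C ↦ D
    D ↦ BD

A->D, B->CAA, C->D, D->BD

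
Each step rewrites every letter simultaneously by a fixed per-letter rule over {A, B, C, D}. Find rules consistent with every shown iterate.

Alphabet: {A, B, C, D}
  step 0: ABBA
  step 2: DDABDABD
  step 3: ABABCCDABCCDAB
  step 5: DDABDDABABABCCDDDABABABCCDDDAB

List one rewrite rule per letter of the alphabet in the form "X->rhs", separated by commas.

A->C, B->CD, C->D, D->AB

  step 2 ⇒ step 3: DDABDABD ⇒ AB·AB·C·CD·AB·C·CD·AB
    A ↦ C
    B ↦ CD
    D ↦ AB
    C ↦ D  (constrained at step 3)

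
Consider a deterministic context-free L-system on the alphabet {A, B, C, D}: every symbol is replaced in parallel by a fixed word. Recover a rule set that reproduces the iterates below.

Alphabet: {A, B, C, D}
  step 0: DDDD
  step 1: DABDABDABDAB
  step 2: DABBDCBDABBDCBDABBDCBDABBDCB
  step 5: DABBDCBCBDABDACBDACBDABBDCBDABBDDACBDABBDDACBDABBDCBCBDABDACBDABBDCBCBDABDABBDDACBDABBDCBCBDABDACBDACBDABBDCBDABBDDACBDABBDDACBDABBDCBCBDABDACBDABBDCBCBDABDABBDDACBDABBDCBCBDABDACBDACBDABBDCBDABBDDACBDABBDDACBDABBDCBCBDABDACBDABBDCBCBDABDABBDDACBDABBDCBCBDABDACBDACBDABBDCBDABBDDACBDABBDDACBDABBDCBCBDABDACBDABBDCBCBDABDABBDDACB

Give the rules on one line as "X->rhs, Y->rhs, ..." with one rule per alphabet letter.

  step 1 ⇒ step 2: DABDABDABDAB ⇒ DAB·BD·CB·DAB·BD·CB·DAB·BD·CB·DAB·BD·CB
    A ↦ BD
    B ↦ CB
    D ↦ DAB
    C ↦ DA  (constrained at step 2)

A->BD, B->CB, C->DA, D->DAB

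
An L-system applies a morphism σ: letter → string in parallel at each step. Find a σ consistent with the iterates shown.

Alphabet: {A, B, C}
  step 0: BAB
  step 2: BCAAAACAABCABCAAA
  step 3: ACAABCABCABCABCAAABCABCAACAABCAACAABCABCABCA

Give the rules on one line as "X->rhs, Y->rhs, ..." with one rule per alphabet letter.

A->BCA, B->AC, C->AA

  step 2 ⇒ step 3: BCAAAACAABCABCAAA ⇒ AC·AA·BCA·BCA·BCA·BCA·AA·BCA·BCA·AC·AA·BCA·AC·AA·BCA·BCA·BCA
    A ↦ BCA
    B ↦ AC
    C ↦ AA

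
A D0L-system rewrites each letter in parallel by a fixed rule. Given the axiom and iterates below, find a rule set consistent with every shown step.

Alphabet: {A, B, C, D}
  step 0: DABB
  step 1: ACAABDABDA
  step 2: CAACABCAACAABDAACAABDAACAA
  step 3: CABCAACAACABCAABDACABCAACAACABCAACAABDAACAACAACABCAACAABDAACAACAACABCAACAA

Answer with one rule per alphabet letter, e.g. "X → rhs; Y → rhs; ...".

A->CAA, B->BDA, C->CAB, D->A

  step 2 ⇒ step 3: CAACABCAACAABDAACAABDAACAA ⇒ CAB·CAA·CAA·CAB·CAA·BDA·CAB·CAA·CAA·CAB·CAA·CAA·BDA·A·CAA·CAA·CAB·CAA·CAA·BDA·A·CAA·CAA·CAB·CAA·CAA
    A ↦ CAA
    B ↦ BDA
    C ↦ CAB
    D ↦ A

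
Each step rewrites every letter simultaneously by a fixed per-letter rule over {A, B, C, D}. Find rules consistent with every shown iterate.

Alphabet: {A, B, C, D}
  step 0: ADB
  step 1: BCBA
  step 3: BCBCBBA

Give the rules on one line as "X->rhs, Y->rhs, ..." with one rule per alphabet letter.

  step 0 ⇒ step 1: ADB ⇒ B·CB·A
    A ↦ B
    B ↦ A
    D ↦ CB
    C ↦ DD  (constrained at step 1)

A->B, B->A, C->DD, D->CB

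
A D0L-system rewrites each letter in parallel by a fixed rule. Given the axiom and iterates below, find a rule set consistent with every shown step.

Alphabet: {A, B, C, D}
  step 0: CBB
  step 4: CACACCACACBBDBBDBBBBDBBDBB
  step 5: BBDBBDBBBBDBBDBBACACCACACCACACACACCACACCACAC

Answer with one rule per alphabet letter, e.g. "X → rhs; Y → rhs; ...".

  step 4 ⇒ step 5: CACACCACACBBDBBDBBBBDBBDBB ⇒ BB·D·BB·D·BB·BB·D·BB·D·BB·AC·AC·C·AC·AC·C·AC·AC·AC·AC·C·AC·AC·C·AC·AC
    A ↦ D
    B ↦ AC
    C ↦ BB
    D ↦ C

A->D, B->AC, C->BB, D->C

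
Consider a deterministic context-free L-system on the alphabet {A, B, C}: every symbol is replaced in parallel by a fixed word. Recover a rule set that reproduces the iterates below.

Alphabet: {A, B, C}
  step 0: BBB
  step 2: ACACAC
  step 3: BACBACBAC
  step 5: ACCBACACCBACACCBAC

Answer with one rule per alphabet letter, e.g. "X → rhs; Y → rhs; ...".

A->B, B->C, C->AC

  step 2 ⇒ step 3: ACACAC ⇒ B·AC·B·AC·B·AC
    A ↦ B
    C ↦ AC
    B ↦ C  (constrained at step 0)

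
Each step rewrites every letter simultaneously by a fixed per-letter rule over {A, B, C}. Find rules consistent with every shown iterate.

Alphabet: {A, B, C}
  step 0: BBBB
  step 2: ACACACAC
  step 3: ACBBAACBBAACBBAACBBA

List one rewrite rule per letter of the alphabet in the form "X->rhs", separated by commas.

  step 2 ⇒ step 3: ACACACAC ⇒ AC·BBA·AC·BBA·AC·BBA·AC·BBA
    A ↦ AC
    C ↦ BBA
    B ↦ A  (constrained at step 0)

A->AC, B->A, C->BBA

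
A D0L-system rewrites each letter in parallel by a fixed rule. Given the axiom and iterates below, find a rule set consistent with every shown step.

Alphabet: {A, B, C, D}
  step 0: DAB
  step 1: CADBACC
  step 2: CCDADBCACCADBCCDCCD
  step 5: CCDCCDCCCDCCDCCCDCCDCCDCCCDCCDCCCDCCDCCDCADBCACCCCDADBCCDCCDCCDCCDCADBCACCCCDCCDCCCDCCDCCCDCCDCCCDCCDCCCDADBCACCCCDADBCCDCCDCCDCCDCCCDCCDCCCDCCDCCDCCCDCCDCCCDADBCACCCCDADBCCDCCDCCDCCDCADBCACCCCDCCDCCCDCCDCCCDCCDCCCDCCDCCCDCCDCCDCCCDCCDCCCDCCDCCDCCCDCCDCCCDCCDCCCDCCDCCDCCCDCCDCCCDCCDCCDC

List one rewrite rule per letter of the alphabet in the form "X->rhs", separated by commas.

A->ADB, B->ACC, C->CCD, D->C

  step 1 ⇒ step 2: CADBACC ⇒ CCD·ADB·C·ACC·ADB·CCD·CCD
    A ↦ ADB
    B ↦ ACC
    C ↦ CCD
    D ↦ C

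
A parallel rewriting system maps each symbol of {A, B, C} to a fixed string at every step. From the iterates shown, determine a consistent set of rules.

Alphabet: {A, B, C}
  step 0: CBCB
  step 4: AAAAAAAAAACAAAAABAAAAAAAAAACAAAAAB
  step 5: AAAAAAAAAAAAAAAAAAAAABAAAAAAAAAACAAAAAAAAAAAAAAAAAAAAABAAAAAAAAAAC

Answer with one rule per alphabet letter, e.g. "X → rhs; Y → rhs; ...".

  step 4 ⇒ step 5: AAAAAAAAAACAAAAABAAAAAAAAAACAAAAAB ⇒ AA·AA·AA·AA·AA·AA·AA·AA·AA·AA·AB·AA·AA·AA·AA·AA·C·AA·AA·AA·AA·AA·AA·AA·AA·AA·AA·AB·AA·AA·AA·AA·AA·C
    A ↦ AA
    B ↦ C
    C ↦ AB

A->AA, B->C, C->AB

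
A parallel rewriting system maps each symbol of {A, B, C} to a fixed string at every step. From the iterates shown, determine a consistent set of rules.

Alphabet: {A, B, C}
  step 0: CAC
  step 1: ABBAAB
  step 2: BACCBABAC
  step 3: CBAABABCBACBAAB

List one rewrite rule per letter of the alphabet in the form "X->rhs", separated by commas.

  step 2 ⇒ step 3: BACCBABAC ⇒ C·BA·AB·AB·C·BA·C·BA·AB
    A ↦ BA
    B ↦ C
    C ↦ AB

A->BA, B->C, C->AB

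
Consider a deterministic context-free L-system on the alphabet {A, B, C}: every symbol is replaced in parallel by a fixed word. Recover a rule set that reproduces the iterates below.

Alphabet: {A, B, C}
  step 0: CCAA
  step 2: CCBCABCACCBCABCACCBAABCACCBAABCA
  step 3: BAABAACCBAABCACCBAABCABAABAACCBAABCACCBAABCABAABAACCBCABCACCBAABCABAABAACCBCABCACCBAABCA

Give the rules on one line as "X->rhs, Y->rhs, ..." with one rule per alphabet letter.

  step 2 ⇒ step 3: CCBCABCACCBCABCACCBAABCACCBAABCA ⇒ BAA·BAA·CC·BAA·BCA·CC·BAA·BCA·BAA·BAA·CC·BAA·BCA·CC·BAA·BCA·BAA·BAA·CC·BCA·BCA·CC·BAA·BCA·BAA·BAA·CC·BCA·BCA·CC·BAA·BCA
    A ↦ BCA
    B ↦ CC
    C ↦ BAA

A->BCA, B->CC, C->BAA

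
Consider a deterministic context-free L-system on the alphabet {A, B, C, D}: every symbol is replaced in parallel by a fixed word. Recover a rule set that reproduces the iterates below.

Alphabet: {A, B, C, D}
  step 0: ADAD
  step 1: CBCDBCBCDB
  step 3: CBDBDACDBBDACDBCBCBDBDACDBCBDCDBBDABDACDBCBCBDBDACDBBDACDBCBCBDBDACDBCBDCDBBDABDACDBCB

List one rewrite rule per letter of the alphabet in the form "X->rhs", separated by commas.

A->CB, B->BDA, C->CBD, D->CDB

  step 0 ⇒ step 1: ADAD ⇒ CB·CDB·CB·CDB
    A ↦ CB
    D ↦ CDB
    B ↦ BDA  (constrained at step 1)
    C ↦ CBD  (constrained at step 1)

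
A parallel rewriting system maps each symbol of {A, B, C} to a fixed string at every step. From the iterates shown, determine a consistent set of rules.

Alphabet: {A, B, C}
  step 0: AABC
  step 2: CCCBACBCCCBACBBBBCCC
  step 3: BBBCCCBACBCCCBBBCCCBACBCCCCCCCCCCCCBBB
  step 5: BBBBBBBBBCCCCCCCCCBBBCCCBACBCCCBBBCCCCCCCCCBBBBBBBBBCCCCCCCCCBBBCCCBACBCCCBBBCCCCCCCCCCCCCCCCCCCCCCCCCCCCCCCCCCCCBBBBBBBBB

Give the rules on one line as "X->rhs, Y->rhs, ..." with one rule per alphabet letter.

  step 2 ⇒ step 3: CCCBACBCCCBACBBBBCCC ⇒ B·B·B·CCC·BAC·B·CCC·B·B·B·CCC·BAC·B·CCC·CCC·CCC·CCC·B·B·B
    A ↦ BAC
    B ↦ CCC
    C ↦ B

A->BAC, B->CCC, C->B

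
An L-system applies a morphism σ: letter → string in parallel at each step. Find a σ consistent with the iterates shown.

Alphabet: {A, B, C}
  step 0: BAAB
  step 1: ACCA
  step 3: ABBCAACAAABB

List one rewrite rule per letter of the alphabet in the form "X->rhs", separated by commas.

  step 0 ⇒ step 1: BAAB ⇒ A·C·C·A
    A ↦ C
    B ↦ A
    C ↦ ABB  (constrained at step 1)

A->C, B->A, C->ABB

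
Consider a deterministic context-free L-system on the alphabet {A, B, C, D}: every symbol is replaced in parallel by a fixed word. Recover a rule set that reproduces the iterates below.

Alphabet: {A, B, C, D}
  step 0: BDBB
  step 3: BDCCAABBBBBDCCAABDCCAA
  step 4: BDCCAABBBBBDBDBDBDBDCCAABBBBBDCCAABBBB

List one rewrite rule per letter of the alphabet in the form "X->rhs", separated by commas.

A->BB, B->BD, C->A, D->CC

  step 3 ⇒ step 4: BDCCAABBBBBDCCAABDCCAA ⇒ BD·CC·A·A·BB·BB·BD·BD·BD·BD·BD·CC·A·A·BB·BB·BD·CC·A·A·BB·BB
    A ↦ BB
    B ↦ BD
    C ↦ A
    D ↦ CC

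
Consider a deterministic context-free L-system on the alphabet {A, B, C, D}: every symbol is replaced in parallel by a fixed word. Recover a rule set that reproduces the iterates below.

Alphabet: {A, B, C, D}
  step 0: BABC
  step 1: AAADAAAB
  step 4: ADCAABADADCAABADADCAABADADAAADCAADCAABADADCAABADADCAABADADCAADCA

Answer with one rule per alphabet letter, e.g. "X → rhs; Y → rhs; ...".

  step 0 ⇒ step 1: BABC ⇒ AA·AD·AA·AB
    A ↦ AD
    B ↦ AA
    C ↦ AB
    D ↦ CA  (constrained at step 1)

A->AD, B->AA, C->AB, D->CA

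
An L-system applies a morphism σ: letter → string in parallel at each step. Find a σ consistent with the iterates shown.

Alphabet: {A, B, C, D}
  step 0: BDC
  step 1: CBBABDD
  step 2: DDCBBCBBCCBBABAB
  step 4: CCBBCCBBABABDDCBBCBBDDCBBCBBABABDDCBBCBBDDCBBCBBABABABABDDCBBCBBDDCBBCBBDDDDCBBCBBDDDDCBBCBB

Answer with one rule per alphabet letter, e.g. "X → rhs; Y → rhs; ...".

A->C, B->CBB, C->DD, D->AB

  step 1 ⇒ step 2: CBBABDD ⇒ DD·CBB·CBB·C·CBB·AB·AB
    A ↦ C
    B ↦ CBB
    C ↦ DD
    D ↦ AB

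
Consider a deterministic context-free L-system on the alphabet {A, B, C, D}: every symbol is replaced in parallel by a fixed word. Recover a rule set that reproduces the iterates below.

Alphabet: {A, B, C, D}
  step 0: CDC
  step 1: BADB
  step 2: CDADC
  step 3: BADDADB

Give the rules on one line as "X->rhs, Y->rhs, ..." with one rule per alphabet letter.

  step 2 ⇒ step 3: CDADC ⇒ B·AD·D·AD·B
    A ↦ D
    C ↦ B
    D ↦ AD
  step 1 ⇒ step 2: BADB ⇒ C·D·AD·C
    B ↦ C

A->D, B->C, C->B, D->AD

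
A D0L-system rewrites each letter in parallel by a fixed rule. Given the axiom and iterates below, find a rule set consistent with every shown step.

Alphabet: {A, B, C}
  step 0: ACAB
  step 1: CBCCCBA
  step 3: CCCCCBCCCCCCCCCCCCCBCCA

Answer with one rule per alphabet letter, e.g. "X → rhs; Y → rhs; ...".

A->CB, B->A, C->CC

  step 0 ⇒ step 1: ACAB ⇒ CB·CC·CB·A
    A ↦ CB
    B ↦ A
    C ↦ CC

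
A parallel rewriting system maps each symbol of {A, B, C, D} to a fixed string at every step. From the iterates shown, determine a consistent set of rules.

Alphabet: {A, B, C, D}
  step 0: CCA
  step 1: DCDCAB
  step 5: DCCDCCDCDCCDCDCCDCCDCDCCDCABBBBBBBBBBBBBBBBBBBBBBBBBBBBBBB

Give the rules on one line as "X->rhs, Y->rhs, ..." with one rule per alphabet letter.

A->AB, B->BB, C->DC, D->C

  step 0 ⇒ step 1: CCA ⇒ DC·DC·AB
    A ↦ AB
    C ↦ DC
    B ↦ BB  (constrained at step 1)
    D ↦ C  (constrained at step 1)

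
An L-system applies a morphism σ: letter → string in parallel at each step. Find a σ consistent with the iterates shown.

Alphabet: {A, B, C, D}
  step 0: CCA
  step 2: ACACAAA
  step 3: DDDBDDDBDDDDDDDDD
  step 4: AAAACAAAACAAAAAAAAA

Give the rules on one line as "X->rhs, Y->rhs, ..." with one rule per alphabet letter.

A->DDD, B->AC, C->B, D->A

  step 3 ⇒ step 4: DDDBDDDBDDDDDDDDD ⇒ A·A·A·AC·A·A·A·AC·A·A·A·A·A·A·A·A·A
    B ↦ AC
    D ↦ A
  step 2 ⇒ step 3: ACACAAA ⇒ DDD·B·DDD·B·DDD·DDD·DDD
    A ↦ DDD
  step 2 ⇒ step 3: ACACAAA ⇒ DDD·B·DDD·B·DDD·DDD·DDD
    C ↦ B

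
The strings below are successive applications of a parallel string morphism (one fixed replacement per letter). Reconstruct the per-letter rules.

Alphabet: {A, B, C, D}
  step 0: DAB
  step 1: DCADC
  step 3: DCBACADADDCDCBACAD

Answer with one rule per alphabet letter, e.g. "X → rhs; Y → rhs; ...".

A->AD, B->C, C->BA, D->DC

  step 0 ⇒ step 1: DAB ⇒ DC·AD·C
    A ↦ AD
    B ↦ C
    D ↦ DC
    C ↦ BA  (constrained at step 1)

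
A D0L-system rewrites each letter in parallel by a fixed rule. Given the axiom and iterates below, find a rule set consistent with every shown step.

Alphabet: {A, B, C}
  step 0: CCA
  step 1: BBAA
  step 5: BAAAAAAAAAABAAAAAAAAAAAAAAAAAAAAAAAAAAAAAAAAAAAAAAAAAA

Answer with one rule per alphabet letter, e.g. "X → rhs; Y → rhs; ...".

A->AA, B->CA, C->B

  step 0 ⇒ step 1: CCA ⇒ B·B·AA
    A ↦ AA
    C ↦ B
    B ↦ CA  (constrained at step 1)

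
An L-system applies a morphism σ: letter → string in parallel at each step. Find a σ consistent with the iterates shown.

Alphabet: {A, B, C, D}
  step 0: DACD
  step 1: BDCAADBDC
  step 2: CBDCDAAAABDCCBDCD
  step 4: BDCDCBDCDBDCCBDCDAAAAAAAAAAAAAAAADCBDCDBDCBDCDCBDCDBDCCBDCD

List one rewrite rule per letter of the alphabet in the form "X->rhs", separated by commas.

  step 1 ⇒ step 2: BDCAADBDC ⇒ C·BDC·D·AA·AA·BDC·C·BDC·D
    A ↦ AA
    B ↦ C
    C ↦ D
    D ↦ BDC

A->AA, B->C, C->D, D->BDC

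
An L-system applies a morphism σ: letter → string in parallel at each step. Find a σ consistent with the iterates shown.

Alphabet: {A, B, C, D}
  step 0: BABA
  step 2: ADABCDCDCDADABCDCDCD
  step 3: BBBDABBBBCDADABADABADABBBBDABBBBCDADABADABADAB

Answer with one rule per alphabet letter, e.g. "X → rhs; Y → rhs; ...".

A->BBB, B->CD, C->A, D->DAB

  step 2 ⇒ step 3: ADABCDCDCDADABCDCDCD ⇒ BBB·DAB·BBB·CD·A·DAB·A·DAB·A·DAB·BBB·DAB·BBB·CD·A·DAB·A·DAB·A·DAB
    A ↦ BBB
    B ↦ CD
    C ↦ A
    D ↦ DAB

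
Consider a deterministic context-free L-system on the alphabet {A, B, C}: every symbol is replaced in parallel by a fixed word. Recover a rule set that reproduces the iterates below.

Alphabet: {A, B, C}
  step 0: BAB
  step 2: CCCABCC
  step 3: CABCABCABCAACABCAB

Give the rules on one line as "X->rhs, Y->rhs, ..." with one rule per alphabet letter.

A->C, B->AA, C->CAB

  step 2 ⇒ step 3: CCCABCC ⇒ CAB·CAB·CAB·C·AA·CAB·CAB
    A ↦ C
    B ↦ AA
    C ↦ CAB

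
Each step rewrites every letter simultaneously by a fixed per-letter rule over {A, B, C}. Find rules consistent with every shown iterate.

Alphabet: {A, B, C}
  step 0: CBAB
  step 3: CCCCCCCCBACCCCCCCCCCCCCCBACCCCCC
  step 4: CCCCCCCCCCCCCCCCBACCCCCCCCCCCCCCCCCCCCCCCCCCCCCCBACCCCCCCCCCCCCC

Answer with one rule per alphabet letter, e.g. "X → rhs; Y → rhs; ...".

A->CC, B->BA, C->CC

  step 3 ⇒ step 4: CCCCCCCCBACCCCCCCCCCCCCCBACCCCCC ⇒ CC·CC·CC·CC·CC·CC·CC·CC·BA·CC·CC·CC·CC·CC·CC·CC·CC·CC·CC·CC·CC·CC·CC·CC·BA·CC·CC·CC·CC·CC·CC·CC
    A ↦ CC
    B ↦ BA
    C ↦ CC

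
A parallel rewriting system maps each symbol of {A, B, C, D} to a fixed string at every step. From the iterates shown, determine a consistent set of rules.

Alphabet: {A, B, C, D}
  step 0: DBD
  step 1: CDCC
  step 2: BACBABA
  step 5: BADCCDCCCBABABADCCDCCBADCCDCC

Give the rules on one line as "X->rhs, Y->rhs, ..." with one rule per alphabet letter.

A->C, B->DC, C->BA, D->C

  step 1 ⇒ step 2: CDCC ⇒ BA·C·BA·BA
    C ↦ BA
    D ↦ C
    A ↦ C  (constrained at step 2)
  step 0 ⇒ step 1: DBD ⇒ C·DC·C
    B ↦ DC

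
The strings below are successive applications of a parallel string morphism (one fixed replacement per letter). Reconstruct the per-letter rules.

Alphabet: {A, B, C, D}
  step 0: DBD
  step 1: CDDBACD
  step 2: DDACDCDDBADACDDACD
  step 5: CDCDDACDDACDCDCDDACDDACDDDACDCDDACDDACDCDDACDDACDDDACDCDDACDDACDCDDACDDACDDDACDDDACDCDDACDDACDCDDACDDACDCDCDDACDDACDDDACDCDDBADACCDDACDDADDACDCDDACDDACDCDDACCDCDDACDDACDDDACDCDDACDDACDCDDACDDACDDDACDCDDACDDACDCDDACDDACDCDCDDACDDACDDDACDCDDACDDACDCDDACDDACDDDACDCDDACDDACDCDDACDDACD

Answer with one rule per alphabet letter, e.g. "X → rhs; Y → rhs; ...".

  step 1 ⇒ step 2: CDDBACD ⇒ DDA·CD·CD·DBA·DAC·DDA·CD
    A ↦ DAC
    B ↦ DBA
    C ↦ DDA
    D ↦ CD

A->DAC, B->DBA, C->DDA, D->CD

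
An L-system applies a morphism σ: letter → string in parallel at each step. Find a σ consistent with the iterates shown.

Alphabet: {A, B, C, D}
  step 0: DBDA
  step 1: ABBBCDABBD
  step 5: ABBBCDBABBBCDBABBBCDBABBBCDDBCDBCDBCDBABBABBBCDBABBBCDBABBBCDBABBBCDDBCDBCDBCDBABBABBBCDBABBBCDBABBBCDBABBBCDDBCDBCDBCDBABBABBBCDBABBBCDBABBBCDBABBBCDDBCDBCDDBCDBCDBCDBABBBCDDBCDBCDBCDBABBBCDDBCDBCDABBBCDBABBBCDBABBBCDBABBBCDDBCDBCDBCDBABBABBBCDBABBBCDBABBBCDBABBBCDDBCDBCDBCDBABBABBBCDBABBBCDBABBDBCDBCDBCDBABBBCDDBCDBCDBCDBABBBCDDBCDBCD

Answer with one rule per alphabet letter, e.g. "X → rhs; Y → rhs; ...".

A->D, B->BCD, C->B, D->ABB

  step 0 ⇒ step 1: DBDA ⇒ ABB·BCD·ABB·D
    A ↦ D
    B ↦ BCD
    D ↦ ABB
    C ↦ B  (constrained at step 1)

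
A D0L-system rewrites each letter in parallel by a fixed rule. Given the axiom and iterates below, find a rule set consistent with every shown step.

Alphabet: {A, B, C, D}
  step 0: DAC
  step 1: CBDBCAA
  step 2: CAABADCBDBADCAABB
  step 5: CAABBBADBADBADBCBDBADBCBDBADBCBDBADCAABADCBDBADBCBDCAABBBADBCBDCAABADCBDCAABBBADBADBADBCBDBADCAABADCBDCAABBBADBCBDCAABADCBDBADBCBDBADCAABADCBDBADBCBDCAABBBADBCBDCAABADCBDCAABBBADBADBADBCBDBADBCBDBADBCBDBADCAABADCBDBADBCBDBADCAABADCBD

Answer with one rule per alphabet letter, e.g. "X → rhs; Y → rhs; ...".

A->B, B->BAD, C->CAA, D->CBD

  step 1 ⇒ step 2: CBDBCAA ⇒ CAA·BAD·CBD·BAD·CAA·B·B
    A ↦ B
    B ↦ BAD
    C ↦ CAA
    D ↦ CBD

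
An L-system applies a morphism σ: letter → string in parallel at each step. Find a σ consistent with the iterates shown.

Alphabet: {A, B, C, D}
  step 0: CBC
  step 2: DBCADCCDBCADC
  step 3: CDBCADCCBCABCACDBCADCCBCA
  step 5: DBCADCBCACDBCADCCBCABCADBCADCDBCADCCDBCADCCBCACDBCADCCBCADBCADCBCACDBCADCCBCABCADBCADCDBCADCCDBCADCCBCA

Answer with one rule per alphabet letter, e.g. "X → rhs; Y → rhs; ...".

A->DC, B->D, C->BCA, D->C

  step 2 ⇒ step 3: DBCADCCDBCADC ⇒ C·D·BCA·DC·C·BCA·BCA·C·D·BCA·DC·C·BCA
    A ↦ DC
    B ↦ D
    C ↦ BCA
    D ↦ C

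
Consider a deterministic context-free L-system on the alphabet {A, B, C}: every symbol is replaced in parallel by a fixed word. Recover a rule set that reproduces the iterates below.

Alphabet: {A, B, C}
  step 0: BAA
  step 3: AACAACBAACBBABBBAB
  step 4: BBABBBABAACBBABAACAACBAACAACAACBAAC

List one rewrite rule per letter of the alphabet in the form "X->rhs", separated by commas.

A->B, B->AAC, C->AB

  step 3 ⇒ step 4: AACAACBAACBBABBBAB ⇒ B·B·AB·B·B·AB·AAC·B·B·AB·AAC·AAC·B·AAC·AAC·AAC·B·AAC
    A ↦ B
    B ↦ AAC
    C ↦ AB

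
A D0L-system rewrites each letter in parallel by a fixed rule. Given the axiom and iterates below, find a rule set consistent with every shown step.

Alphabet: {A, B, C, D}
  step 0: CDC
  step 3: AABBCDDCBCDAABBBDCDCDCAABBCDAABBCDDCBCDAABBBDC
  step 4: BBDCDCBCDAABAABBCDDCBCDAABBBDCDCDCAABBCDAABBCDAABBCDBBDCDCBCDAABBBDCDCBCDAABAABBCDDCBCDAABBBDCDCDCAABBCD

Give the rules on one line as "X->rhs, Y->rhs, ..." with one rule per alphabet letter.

  step 3 ⇒ step 4: AABBCDDCBCDAABBBDCDCDCAABBCDAABBCDDCBCDAABBBDC ⇒ B·B·DC·DC·BCD·AAB·AAB·BCD·DC·BCD·AAB·B·B·DC·DC·DC·AAB·BCD·AAB·BCD·AAB·BCD·B·B·DC·DC·BCD·AAB·B·B·DC·DC·BCD·AAB·AAB·BCD·DC·BCD·AAB·B·B·DC·DC·DC·AAB·BCD
    A ↦ B
    B ↦ DC
    C ↦ BCD
    D ↦ AAB

A->B, B->DC, C->BCD, D->AAB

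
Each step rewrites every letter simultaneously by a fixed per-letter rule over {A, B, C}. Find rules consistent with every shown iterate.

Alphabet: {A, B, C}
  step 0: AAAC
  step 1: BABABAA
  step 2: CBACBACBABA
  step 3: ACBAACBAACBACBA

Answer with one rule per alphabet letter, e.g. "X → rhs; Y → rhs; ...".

  step 2 ⇒ step 3: CBACBACBABA ⇒ A·C·BA·A·C·BA·A·C·BA·C·BA
    A ↦ BA
    B ↦ C
    C ↦ A

A->BA, B->C, C->A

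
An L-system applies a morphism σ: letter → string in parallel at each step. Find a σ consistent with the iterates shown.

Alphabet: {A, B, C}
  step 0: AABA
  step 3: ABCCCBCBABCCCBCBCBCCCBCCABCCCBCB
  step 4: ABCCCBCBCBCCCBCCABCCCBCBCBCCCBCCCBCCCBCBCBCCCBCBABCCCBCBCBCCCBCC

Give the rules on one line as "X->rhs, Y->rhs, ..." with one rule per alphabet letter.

A->AB, B->CC, C->CB

  step 3 ⇒ step 4: ABCCCBCBABCCCBCBCBCCCBCCABCCCBCB ⇒ AB·CC·CB·CB·CB·CC·CB·CC·AB·CC·CB·CB·CB·CC·CB·CC·CB·CC·CB·CB·CB·CC·CB·CB·AB·CC·CB·CB·CB·CC·CB·CC
    A ↦ AB
    B ↦ CC
    C ↦ CB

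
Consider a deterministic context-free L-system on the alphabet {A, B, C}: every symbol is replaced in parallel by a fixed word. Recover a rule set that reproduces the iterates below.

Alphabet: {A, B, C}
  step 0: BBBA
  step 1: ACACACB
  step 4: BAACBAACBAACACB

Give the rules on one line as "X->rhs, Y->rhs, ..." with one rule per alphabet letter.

A->B, B->AC, C->A

  step 0 ⇒ step 1: BBBA ⇒ AC·AC·AC·B
    A ↦ B
    B ↦ AC
    C ↦ A  (constrained at step 1)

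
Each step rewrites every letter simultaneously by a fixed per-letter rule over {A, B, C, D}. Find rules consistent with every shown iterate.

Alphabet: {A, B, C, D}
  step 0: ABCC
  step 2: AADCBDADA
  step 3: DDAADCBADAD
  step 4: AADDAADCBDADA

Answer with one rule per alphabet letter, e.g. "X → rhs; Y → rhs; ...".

  step 3 ⇒ step 4: DDAADCBADAD ⇒ A·A·D·D·A·AD·CB·D·A·D·A
    A ↦ D
    B ↦ CB
    C ↦ AD
    D ↦ A

A->D, B->CB, C->AD, D->A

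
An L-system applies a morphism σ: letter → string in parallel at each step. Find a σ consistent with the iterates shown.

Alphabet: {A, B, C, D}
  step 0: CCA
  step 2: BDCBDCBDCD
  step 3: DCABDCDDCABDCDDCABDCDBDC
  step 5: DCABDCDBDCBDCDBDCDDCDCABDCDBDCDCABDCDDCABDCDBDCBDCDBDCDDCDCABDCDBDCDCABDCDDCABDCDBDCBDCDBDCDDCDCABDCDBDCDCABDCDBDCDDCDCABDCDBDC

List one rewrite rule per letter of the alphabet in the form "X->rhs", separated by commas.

  step 2 ⇒ step 3: BDCBDCBDCD ⇒ DCA·BDC·D·DCA·BDC·D·DCA·BDC·D·BDC
    B ↦ DCA
    C ↦ D
    D ↦ BDC
    A ↦ DC  (constrained at step 0)

A->DC, B->DCA, C->D, D->BDC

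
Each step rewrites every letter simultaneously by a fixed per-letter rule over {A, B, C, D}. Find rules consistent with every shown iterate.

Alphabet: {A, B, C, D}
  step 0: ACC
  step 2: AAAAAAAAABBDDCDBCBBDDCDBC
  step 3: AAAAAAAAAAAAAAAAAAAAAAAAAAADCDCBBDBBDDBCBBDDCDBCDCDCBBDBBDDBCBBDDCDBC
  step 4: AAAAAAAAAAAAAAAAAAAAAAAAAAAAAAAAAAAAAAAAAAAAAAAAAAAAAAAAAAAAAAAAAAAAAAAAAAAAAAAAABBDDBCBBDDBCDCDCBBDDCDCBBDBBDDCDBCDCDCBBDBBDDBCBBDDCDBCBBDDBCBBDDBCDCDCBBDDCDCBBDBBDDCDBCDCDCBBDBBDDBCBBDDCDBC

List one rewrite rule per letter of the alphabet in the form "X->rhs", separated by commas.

  step 3 ⇒ step 4: AAAAAAAAAAAAAAAAAAAAAAAAAAADCDCBBDBBDDBCBBDDCDBCDCDCBBDBBDDBCBBDDCDBC ⇒ AAA·AAA·AAA·AAA·AAA·AAA·AAA·AAA·AAA·AAA·AAA·AAA·AAA·AAA·AAA·AAA·AAA·AAA·AAA·AAA·AAA·AAA·AAA·AAA·AAA·AAA·AAA·BBD·DBC·BBD·DBC·DC·DC·BBD·DC·DC·BBD·BBD·DC·DBC·DC·DC·BBD·BBD·DBC·BBD·DC·DBC·BBD·DBC·BBD·DBC·DC·DC·BBD·DC·DC·BBD·BBD·DC·DBC·DC·DC·BBD·BBD·DBC·BBD·DC·DBC
    A ↦ AAA
    B ↦ DC
    C ↦ DBC
    D ↦ BBD

A->AAA, B->DC, C->DBC, D->BBD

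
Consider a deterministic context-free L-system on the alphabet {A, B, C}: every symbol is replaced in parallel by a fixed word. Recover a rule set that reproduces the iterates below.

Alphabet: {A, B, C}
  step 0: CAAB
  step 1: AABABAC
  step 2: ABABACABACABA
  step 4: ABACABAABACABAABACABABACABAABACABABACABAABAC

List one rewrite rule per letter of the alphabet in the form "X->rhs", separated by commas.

  step 1 ⇒ step 2: AABABAC ⇒ AB·AB·AC·AB·AC·AB·A
    A ↦ AB
    B ↦ AC
    C ↦ A

A->AB, B->AC, C->A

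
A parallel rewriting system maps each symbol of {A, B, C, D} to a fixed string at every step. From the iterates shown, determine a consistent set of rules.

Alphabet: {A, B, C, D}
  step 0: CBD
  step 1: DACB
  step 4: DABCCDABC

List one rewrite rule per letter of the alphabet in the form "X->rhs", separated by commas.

  step 0 ⇒ step 1: CBD ⇒ DA·C·B
    B ↦ C
    C ↦ DA
    D ↦ B
    A ↦ C  (constrained at step 1)

A->C, B->C, C->DA, D->B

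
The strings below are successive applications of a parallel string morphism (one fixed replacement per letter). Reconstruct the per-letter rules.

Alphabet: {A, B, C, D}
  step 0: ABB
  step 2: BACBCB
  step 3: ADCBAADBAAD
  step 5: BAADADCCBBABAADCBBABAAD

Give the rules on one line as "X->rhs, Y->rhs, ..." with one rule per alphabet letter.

  step 2 ⇒ step 3: BACBCB ⇒ AD·C·BA·AD·BA·AD
    A ↦ C
    B ↦ AD
    C ↦ BA
    D ↦ B  (constrained at step 3)

A->C, B->AD, C->BA, D->B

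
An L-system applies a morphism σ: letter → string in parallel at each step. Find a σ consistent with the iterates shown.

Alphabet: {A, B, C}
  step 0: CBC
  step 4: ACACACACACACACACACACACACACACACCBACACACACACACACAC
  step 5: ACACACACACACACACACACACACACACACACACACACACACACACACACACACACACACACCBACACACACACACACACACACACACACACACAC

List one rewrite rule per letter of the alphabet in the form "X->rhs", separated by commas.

A->AC, B->CB, C->AC

  step 4 ⇒ step 5: ACACACACACACACACACACACACACACACCBACACACACACACACAC ⇒ AC·AC·AC·AC·AC·AC·AC·AC·AC·AC·AC·AC·AC·AC·AC·AC·AC·AC·AC·AC·AC·AC·AC·AC·AC·AC·AC·AC·AC·AC·AC·CB·AC·AC·AC·AC·AC·AC·AC·AC·AC·AC·AC·AC·AC·AC·AC·AC
    A ↦ AC
    B ↦ CB
    C ↦ AC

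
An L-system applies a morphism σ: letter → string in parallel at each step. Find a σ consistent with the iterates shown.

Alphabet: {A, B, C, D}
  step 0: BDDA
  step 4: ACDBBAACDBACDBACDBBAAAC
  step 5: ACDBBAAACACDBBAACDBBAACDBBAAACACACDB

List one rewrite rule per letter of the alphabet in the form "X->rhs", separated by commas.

  step 4 ⇒ step 5: ACDBBAACDBACDBACDBBAAAC ⇒ AC·DB·B·A·A·AC·AC·DB·B·A·AC·DB·B·A·AC·DB·B·A·A·AC·AC·AC·DB
    A ↦ AC
    B ↦ A
    C ↦ DB
    D ↦ B

A->AC, B->A, C->DB, D->B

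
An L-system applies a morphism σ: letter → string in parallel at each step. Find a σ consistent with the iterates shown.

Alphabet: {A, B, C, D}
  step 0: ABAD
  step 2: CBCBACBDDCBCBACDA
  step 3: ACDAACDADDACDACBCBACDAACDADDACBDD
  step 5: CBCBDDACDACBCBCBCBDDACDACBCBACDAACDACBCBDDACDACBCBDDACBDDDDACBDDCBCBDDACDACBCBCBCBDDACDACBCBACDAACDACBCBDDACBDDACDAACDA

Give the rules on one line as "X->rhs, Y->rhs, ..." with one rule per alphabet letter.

A->DD, B->CDA, C->A, D->CB

  step 2 ⇒ step 3: CBCBACBDDCBCBACDA ⇒ A·CDA·A·CDA·DD·A·CDA·CB·CB·A·CDA·A·CDA·DD·A·CB·DD
    A ↦ DD
    B ↦ CDA
    C ↦ A
    D ↦ CB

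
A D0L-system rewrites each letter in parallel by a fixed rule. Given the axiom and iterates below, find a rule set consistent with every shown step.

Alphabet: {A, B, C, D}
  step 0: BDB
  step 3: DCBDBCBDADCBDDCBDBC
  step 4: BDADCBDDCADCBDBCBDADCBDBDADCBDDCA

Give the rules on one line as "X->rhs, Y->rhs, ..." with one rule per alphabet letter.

A->BC, B->DC, C->A, D->BD

  step 3 ⇒ step 4: DCBDBCBDADCBDDCBDBC ⇒ BD·A·DC·BD·DC·A·DC·BD·BC·BD·A·DC·BD·BD·A·DC·BD·DC·A
    A ↦ BC
    B ↦ DC
    C ↦ A
    D ↦ BD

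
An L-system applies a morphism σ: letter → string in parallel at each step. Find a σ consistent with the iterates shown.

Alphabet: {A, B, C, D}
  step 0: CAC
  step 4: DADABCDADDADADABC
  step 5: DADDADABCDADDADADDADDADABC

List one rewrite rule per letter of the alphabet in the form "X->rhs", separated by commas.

  step 4 ⇒ step 5: DADABCDADDADADABC ⇒ DA·D·DA·D·A·BC·DA·D·DA·DA·D·DA·D·DA·D·A·BC
    A ↦ D
    B ↦ A
    C ↦ BC
    D ↦ DA

A->D, B->A, C->BC, D->DA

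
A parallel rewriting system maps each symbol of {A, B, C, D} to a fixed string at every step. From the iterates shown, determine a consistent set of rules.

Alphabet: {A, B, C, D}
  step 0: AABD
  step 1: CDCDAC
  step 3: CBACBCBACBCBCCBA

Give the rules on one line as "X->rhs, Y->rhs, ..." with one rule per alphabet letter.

  step 0 ⇒ step 1: AABD ⇒ CD·CD·A·C
    A ↦ CD
    B ↦ A
    D ↦ C
    C ↦ CB  (constrained at step 1)

A->CD, B->A, C->CB, D->C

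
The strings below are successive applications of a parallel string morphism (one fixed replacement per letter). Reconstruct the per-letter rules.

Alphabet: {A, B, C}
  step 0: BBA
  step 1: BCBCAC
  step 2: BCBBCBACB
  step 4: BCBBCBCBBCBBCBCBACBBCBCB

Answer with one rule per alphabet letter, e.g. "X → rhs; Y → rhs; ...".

  step 1 ⇒ step 2: BCBCAC ⇒ BC·B·BC·B·AC·B
    A ↦ AC
    B ↦ BC
    C ↦ B

A->AC, B->BC, C->B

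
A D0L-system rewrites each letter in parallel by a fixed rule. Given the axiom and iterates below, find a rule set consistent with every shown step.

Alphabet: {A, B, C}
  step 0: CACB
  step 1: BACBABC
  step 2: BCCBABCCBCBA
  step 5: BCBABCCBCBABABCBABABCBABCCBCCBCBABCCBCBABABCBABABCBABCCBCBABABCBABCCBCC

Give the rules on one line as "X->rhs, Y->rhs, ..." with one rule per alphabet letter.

A->C, B->BC, C->BA

  step 1 ⇒ step 2: BACBABC ⇒ BC·C·BA·BC·C·BC·BA
    A ↦ C
    B ↦ BC
    C ↦ BA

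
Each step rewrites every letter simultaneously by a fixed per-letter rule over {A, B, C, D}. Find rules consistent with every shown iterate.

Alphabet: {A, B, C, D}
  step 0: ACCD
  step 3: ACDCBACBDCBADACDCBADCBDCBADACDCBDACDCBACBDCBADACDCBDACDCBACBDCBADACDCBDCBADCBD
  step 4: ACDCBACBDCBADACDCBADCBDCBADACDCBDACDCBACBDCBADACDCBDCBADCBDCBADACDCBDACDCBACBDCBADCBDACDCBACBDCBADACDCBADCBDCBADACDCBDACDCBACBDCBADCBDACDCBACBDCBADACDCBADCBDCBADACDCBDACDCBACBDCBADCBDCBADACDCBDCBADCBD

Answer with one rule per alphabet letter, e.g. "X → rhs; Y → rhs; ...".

  step 3 ⇒ step 4: ACDCBACBDCBADACDCBADCBDCBADACDCBDACDCBACBDCBADACDCBDACDCBACBDCBADACDCBDCBADCBD ⇒ ACD·CBA·CBD·CBA·D·ACD·CBA·D·CBD·CBA·D·ACD·CBD·ACD·CBA·CBD·CBA·D·ACD·CBD·CBA·D·CBD·CBA·D·ACD·CBD·ACD·CBA·CBD·CBA·D·CBD·ACD·CBA·CBD·CBA·D·ACD·CBA·D·CBD·CBA·D·ACD·CBD·ACD·CBA·CBD·CBA·D·CBD·ACD·CBA·CBD·CBA·D·ACD·CBA·D·CBD·CBA·D·ACD·CBD·ACD·CBA·CBD·CBA·D·CBD·CBA·D·ACD·CBD·CBA·D·CBD
    A ↦ ACD
    B ↦ D
    C ↦ CBA
    D ↦ CBD

A->ACD, B->D, C->CBA, D->CBD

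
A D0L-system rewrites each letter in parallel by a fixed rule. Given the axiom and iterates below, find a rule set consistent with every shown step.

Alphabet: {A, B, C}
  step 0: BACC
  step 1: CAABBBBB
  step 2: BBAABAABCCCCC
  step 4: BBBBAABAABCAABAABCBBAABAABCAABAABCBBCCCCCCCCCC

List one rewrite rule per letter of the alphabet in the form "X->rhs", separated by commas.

A->AAB, B->C, C->BB

  step 1 ⇒ step 2: CAABBBBB ⇒ BB·AAB·AAB·C·C·C·C·C
    A ↦ AAB
    B ↦ C
    C ↦ BB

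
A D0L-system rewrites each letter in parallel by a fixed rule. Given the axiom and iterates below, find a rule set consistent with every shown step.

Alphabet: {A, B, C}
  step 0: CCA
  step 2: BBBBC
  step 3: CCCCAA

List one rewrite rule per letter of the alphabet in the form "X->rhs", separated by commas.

A->B, B->C, C->AA

  step 2 ⇒ step 3: BBBBC ⇒ C·C·C·C·AA
    B ↦ C
    C ↦ AA
    A ↦ B  (constrained at step 0)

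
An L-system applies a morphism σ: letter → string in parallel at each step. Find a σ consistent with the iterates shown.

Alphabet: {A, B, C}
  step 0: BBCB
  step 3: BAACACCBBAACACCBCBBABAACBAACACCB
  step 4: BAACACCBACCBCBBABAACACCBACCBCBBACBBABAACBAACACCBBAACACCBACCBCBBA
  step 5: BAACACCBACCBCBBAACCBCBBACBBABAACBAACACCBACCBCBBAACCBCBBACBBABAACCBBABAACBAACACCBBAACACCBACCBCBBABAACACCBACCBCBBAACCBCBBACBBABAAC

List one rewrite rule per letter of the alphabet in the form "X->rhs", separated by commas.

  step 4 ⇒ step 5: BAACACCBACCBCBBABAACACCBACCBCBBACBBABAACBAACACCBBAACACCBACCBCBBA ⇒ BA·AC·AC·CB·AC·CB·CB·BA·AC·CB·CB·BA·CB·BA·BA·AC·BA·AC·AC·CB·AC·CB·CB·BA·AC·CB·CB·BA·CB·BA·BA·AC·CB·BA·BA·AC·BA·AC·AC·CB·BA·AC·AC·CB·AC·CB·CB·BA·BA·AC·AC·CB·AC·CB·CB·BA·AC·CB·CB·BA·CB·BA·BA·AC
    A ↦ AC
    B ↦ BA
    C ↦ CB

A->AC, B->BA, C->CB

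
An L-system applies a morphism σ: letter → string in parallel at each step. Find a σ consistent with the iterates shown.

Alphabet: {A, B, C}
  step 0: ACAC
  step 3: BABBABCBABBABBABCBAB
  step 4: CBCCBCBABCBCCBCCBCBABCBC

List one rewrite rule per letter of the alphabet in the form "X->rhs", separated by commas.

  step 3 ⇒ step 4: BABBABCBABBABBABCBAB ⇒ C·B·C·C·B·C·BAB·C·B·C·C·B·C·C·B·C·BAB·C·B·C
    A ↦ B
    B ↦ C
    C ↦ BAB

A->B, B->C, C->BAB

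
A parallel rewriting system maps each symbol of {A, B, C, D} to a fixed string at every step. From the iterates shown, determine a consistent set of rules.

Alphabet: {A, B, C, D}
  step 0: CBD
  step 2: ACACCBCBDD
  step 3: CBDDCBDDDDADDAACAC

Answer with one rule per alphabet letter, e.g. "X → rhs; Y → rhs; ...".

A->CB, B->A, C->DD, D->AC

  step 2 ⇒ step 3: ACACCBCBDD ⇒ CB·DD·CB·DD·DD·A·DD·A·AC·AC
    A ↦ CB
    B ↦ A
    C ↦ DD
    D ↦ AC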